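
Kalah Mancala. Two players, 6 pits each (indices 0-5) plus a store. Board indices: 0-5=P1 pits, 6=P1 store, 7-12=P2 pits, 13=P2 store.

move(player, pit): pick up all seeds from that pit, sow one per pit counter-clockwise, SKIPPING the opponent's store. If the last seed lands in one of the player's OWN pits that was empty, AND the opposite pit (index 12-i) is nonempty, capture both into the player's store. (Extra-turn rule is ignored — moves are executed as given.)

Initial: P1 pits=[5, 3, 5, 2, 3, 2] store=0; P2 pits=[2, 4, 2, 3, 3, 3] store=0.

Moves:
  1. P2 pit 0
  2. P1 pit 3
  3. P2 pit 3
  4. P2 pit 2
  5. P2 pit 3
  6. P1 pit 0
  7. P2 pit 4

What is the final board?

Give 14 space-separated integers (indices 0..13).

Answer: 1 5 7 2 5 4 0 0 5 0 0 0 6 2

Derivation:
Move 1: P2 pit0 -> P1=[5,3,5,2,3,2](0) P2=[0,5,3,3,3,3](0)
Move 2: P1 pit3 -> P1=[5,3,5,0,4,3](0) P2=[0,5,3,3,3,3](0)
Move 3: P2 pit3 -> P1=[5,3,5,0,4,3](0) P2=[0,5,3,0,4,4](1)
Move 4: P2 pit2 -> P1=[5,3,5,0,4,3](0) P2=[0,5,0,1,5,5](1)
Move 5: P2 pit3 -> P1=[5,3,5,0,4,3](0) P2=[0,5,0,0,6,5](1)
Move 6: P1 pit0 -> P1=[0,4,6,1,5,4](0) P2=[0,5,0,0,6,5](1)
Move 7: P2 pit4 -> P1=[1,5,7,2,5,4](0) P2=[0,5,0,0,0,6](2)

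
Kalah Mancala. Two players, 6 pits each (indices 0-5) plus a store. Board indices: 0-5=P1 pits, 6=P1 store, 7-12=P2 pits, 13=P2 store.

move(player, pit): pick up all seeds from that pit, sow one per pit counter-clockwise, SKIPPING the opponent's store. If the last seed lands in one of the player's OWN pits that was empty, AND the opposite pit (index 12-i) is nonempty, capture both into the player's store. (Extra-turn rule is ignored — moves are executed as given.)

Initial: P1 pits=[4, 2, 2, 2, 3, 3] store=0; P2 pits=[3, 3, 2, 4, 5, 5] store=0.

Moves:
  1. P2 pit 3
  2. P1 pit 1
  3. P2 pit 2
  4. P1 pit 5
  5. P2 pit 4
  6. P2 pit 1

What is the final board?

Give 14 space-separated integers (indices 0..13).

Answer: 6 1 4 4 4 0 1 4 0 1 2 1 8 2

Derivation:
Move 1: P2 pit3 -> P1=[5,2,2,2,3,3](0) P2=[3,3,2,0,6,6](1)
Move 2: P1 pit1 -> P1=[5,0,3,3,3,3](0) P2=[3,3,2,0,6,6](1)
Move 3: P2 pit2 -> P1=[5,0,3,3,3,3](0) P2=[3,3,0,1,7,6](1)
Move 4: P1 pit5 -> P1=[5,0,3,3,3,0](1) P2=[4,4,0,1,7,6](1)
Move 5: P2 pit4 -> P1=[6,1,4,4,4,0](1) P2=[4,4,0,1,0,7](2)
Move 6: P2 pit1 -> P1=[6,1,4,4,4,0](1) P2=[4,0,1,2,1,8](2)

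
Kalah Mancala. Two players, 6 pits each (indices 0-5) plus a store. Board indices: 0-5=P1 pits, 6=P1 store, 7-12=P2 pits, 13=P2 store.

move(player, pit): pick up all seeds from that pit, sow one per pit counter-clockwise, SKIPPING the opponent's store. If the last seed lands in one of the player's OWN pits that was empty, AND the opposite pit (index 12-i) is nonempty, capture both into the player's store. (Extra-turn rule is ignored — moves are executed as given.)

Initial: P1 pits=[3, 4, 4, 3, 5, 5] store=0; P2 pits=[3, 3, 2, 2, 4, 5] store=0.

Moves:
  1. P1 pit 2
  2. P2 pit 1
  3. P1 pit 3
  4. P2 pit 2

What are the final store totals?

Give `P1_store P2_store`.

Move 1: P1 pit2 -> P1=[3,4,0,4,6,6](1) P2=[3,3,2,2,4,5](0)
Move 2: P2 pit1 -> P1=[3,4,0,4,6,6](1) P2=[3,0,3,3,5,5](0)
Move 3: P1 pit3 -> P1=[3,4,0,0,7,7](2) P2=[4,0,3,3,5,5](0)
Move 4: P2 pit2 -> P1=[3,4,0,0,7,7](2) P2=[4,0,0,4,6,6](0)

Answer: 2 0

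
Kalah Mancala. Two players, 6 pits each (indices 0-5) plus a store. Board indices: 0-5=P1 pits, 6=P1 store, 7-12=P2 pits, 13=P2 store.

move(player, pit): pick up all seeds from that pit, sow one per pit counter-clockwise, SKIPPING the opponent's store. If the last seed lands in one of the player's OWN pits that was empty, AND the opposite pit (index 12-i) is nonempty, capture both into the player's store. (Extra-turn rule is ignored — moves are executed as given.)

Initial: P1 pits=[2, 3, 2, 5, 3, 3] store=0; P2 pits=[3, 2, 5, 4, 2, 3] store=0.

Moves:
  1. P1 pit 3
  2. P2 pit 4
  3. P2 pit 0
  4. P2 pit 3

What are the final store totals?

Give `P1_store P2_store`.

Answer: 1 6

Derivation:
Move 1: P1 pit3 -> P1=[2,3,2,0,4,4](1) P2=[4,3,5,4,2,3](0)
Move 2: P2 pit4 -> P1=[2,3,2,0,4,4](1) P2=[4,3,5,4,0,4](1)
Move 3: P2 pit0 -> P1=[2,0,2,0,4,4](1) P2=[0,4,6,5,0,4](5)
Move 4: P2 pit3 -> P1=[3,1,2,0,4,4](1) P2=[0,4,6,0,1,5](6)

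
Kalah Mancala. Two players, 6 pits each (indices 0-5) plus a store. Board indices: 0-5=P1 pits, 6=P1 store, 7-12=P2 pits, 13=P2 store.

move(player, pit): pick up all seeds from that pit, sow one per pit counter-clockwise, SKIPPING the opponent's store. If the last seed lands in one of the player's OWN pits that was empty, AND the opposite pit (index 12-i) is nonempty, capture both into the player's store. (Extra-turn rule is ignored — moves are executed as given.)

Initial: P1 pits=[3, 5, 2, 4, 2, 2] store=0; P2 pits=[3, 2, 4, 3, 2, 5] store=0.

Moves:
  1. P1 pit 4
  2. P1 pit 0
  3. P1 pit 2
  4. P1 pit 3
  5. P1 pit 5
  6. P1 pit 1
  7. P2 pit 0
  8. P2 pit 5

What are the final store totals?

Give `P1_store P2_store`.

Move 1: P1 pit4 -> P1=[3,5,2,4,0,3](1) P2=[3,2,4,3,2,5](0)
Move 2: P1 pit0 -> P1=[0,6,3,5,0,3](1) P2=[3,2,4,3,2,5](0)
Move 3: P1 pit2 -> P1=[0,6,0,6,1,4](1) P2=[3,2,4,3,2,5](0)
Move 4: P1 pit3 -> P1=[0,6,0,0,2,5](2) P2=[4,3,5,3,2,5](0)
Move 5: P1 pit5 -> P1=[0,6,0,0,2,0](3) P2=[5,4,6,4,2,5](0)
Move 6: P1 pit1 -> P1=[0,0,1,1,3,1](4) P2=[6,4,6,4,2,5](0)
Move 7: P2 pit0 -> P1=[0,0,1,1,3,1](4) P2=[0,5,7,5,3,6](1)
Move 8: P2 pit5 -> P1=[1,1,2,2,4,1](4) P2=[0,5,7,5,3,0](2)

Answer: 4 2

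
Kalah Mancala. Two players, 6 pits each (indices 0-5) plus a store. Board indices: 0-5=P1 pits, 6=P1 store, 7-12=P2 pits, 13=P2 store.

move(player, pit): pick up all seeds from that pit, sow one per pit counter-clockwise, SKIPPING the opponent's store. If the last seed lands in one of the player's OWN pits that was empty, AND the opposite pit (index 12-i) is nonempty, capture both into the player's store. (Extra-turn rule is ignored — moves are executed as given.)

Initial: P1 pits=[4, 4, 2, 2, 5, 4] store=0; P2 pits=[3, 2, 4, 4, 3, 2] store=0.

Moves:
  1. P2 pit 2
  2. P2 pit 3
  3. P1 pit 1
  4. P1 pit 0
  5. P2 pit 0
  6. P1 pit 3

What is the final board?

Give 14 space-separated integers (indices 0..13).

Move 1: P2 pit2 -> P1=[4,4,2,2,5,4](0) P2=[3,2,0,5,4,3](1)
Move 2: P2 pit3 -> P1=[5,5,2,2,5,4](0) P2=[3,2,0,0,5,4](2)
Move 3: P1 pit1 -> P1=[5,0,3,3,6,5](1) P2=[3,2,0,0,5,4](2)
Move 4: P1 pit0 -> P1=[0,1,4,4,7,6](1) P2=[3,2,0,0,5,4](2)
Move 5: P2 pit0 -> P1=[0,1,0,4,7,6](1) P2=[0,3,1,0,5,4](7)
Move 6: P1 pit3 -> P1=[0,1,0,0,8,7](2) P2=[1,3,1,0,5,4](7)

Answer: 0 1 0 0 8 7 2 1 3 1 0 5 4 7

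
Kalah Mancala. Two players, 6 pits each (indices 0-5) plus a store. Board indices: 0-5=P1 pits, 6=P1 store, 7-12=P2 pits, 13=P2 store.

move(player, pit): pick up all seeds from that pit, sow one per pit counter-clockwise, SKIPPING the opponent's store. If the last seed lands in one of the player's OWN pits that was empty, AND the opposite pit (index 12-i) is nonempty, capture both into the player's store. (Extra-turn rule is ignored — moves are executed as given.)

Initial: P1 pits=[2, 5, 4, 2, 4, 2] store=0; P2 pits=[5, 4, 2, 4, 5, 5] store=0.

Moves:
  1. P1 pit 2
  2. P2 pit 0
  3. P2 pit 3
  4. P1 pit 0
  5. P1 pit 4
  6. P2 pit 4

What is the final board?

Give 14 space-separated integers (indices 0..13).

Move 1: P1 pit2 -> P1=[2,5,0,3,5,3](1) P2=[5,4,2,4,5,5](0)
Move 2: P2 pit0 -> P1=[2,5,0,3,5,3](1) P2=[0,5,3,5,6,6](0)
Move 3: P2 pit3 -> P1=[3,6,0,3,5,3](1) P2=[0,5,3,0,7,7](1)
Move 4: P1 pit0 -> P1=[0,7,1,4,5,3](1) P2=[0,5,3,0,7,7](1)
Move 5: P1 pit4 -> P1=[0,7,1,4,0,4](2) P2=[1,6,4,0,7,7](1)
Move 6: P2 pit4 -> P1=[1,8,2,5,1,4](2) P2=[1,6,4,0,0,8](2)

Answer: 1 8 2 5 1 4 2 1 6 4 0 0 8 2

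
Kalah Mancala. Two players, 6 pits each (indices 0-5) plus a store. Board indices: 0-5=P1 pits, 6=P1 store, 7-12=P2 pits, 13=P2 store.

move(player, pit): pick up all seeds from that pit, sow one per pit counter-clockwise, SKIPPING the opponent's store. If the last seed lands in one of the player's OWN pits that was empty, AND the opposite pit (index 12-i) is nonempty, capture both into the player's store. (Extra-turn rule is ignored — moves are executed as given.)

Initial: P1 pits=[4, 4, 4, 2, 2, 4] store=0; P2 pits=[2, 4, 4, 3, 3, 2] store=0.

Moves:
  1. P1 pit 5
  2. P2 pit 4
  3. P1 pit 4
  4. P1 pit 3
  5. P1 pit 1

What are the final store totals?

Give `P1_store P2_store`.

Answer: 2 1

Derivation:
Move 1: P1 pit5 -> P1=[4,4,4,2,2,0](1) P2=[3,5,5,3,3,2](0)
Move 2: P2 pit4 -> P1=[5,4,4,2,2,0](1) P2=[3,5,5,3,0,3](1)
Move 3: P1 pit4 -> P1=[5,4,4,2,0,1](2) P2=[3,5,5,3,0,3](1)
Move 4: P1 pit3 -> P1=[5,4,4,0,1,2](2) P2=[3,5,5,3,0,3](1)
Move 5: P1 pit1 -> P1=[5,0,5,1,2,3](2) P2=[3,5,5,3,0,3](1)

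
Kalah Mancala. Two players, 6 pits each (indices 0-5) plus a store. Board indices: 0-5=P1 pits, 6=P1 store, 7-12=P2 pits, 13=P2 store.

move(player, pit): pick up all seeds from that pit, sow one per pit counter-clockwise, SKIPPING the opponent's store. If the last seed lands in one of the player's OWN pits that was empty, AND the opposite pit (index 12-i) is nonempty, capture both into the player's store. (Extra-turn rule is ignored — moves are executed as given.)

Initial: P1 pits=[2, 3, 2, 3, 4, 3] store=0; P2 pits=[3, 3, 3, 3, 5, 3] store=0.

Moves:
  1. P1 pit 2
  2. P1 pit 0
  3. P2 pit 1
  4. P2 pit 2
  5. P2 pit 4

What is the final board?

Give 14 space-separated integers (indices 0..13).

Move 1: P1 pit2 -> P1=[2,3,0,4,5,3](0) P2=[3,3,3,3,5,3](0)
Move 2: P1 pit0 -> P1=[0,4,0,4,5,3](4) P2=[3,3,3,0,5,3](0)
Move 3: P2 pit1 -> P1=[0,4,0,4,5,3](4) P2=[3,0,4,1,6,3](0)
Move 4: P2 pit2 -> P1=[0,4,0,4,5,3](4) P2=[3,0,0,2,7,4](1)
Move 5: P2 pit4 -> P1=[1,5,1,5,6,3](4) P2=[3,0,0,2,0,5](2)

Answer: 1 5 1 5 6 3 4 3 0 0 2 0 5 2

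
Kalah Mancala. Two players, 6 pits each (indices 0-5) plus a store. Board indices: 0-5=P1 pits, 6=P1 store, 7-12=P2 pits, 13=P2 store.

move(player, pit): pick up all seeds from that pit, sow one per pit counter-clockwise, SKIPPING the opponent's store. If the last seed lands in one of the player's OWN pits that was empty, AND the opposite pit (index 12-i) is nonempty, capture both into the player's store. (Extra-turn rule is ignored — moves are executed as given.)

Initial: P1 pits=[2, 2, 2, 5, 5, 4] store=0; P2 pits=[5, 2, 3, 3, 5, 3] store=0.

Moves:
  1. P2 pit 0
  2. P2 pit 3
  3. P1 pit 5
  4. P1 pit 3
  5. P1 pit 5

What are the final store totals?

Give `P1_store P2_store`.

Move 1: P2 pit0 -> P1=[2,2,2,5,5,4](0) P2=[0,3,4,4,6,4](0)
Move 2: P2 pit3 -> P1=[3,2,2,5,5,4](0) P2=[0,3,4,0,7,5](1)
Move 3: P1 pit5 -> P1=[3,2,2,5,5,0](1) P2=[1,4,5,0,7,5](1)
Move 4: P1 pit3 -> P1=[3,2,2,0,6,1](2) P2=[2,5,5,0,7,5](1)
Move 5: P1 pit5 -> P1=[3,2,2,0,6,0](3) P2=[2,5,5,0,7,5](1)

Answer: 3 1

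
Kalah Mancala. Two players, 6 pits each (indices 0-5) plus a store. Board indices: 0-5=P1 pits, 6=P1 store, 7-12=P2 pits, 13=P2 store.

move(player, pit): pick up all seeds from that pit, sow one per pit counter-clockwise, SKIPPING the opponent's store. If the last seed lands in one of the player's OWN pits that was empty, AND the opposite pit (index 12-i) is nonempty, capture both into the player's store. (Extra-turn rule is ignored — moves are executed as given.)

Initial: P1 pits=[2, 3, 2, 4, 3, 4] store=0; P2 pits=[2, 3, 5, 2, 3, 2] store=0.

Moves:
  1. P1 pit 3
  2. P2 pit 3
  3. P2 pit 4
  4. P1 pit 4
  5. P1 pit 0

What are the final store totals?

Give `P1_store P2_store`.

Answer: 8 1

Derivation:
Move 1: P1 pit3 -> P1=[2,3,2,0,4,5](1) P2=[3,3,5,2,3,2](0)
Move 2: P2 pit3 -> P1=[2,3,2,0,4,5](1) P2=[3,3,5,0,4,3](0)
Move 3: P2 pit4 -> P1=[3,4,2,0,4,5](1) P2=[3,3,5,0,0,4](1)
Move 4: P1 pit4 -> P1=[3,4,2,0,0,6](2) P2=[4,4,5,0,0,4](1)
Move 5: P1 pit0 -> P1=[0,5,3,0,0,6](8) P2=[4,4,0,0,0,4](1)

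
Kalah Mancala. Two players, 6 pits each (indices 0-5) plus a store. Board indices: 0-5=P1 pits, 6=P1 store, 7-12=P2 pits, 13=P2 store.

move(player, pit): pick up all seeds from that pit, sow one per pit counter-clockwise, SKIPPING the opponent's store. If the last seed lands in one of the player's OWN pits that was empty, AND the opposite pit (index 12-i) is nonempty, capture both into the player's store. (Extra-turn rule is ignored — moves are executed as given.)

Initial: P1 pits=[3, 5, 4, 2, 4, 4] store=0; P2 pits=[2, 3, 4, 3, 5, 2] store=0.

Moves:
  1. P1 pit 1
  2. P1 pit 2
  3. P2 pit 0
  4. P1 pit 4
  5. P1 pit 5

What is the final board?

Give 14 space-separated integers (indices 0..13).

Move 1: P1 pit1 -> P1=[3,0,5,3,5,5](1) P2=[2,3,4,3,5,2](0)
Move 2: P1 pit2 -> P1=[3,0,0,4,6,6](2) P2=[3,3,4,3,5,2](0)
Move 3: P2 pit0 -> P1=[3,0,0,4,6,6](2) P2=[0,4,5,4,5,2](0)
Move 4: P1 pit4 -> P1=[3,0,0,4,0,7](3) P2=[1,5,6,5,5,2](0)
Move 5: P1 pit5 -> P1=[3,0,0,4,0,0](4) P2=[2,6,7,6,6,3](0)

Answer: 3 0 0 4 0 0 4 2 6 7 6 6 3 0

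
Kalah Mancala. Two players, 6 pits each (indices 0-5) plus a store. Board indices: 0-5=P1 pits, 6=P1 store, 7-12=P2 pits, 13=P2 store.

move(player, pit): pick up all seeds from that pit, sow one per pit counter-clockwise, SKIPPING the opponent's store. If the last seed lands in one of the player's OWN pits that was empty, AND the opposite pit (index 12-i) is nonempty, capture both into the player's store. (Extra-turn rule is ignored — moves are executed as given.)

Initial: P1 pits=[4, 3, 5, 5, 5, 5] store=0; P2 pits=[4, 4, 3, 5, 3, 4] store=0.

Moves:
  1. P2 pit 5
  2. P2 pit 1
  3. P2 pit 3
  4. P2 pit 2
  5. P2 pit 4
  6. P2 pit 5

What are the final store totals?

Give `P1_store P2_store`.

Move 1: P2 pit5 -> P1=[5,4,6,5,5,5](0) P2=[4,4,3,5,3,0](1)
Move 2: P2 pit1 -> P1=[0,4,6,5,5,5](0) P2=[4,0,4,6,4,0](7)
Move 3: P2 pit3 -> P1=[1,5,7,5,5,5](0) P2=[4,0,4,0,5,1](8)
Move 4: P2 pit2 -> P1=[1,5,7,5,5,5](0) P2=[4,0,0,1,6,2](9)
Move 5: P2 pit4 -> P1=[2,6,8,6,5,5](0) P2=[4,0,0,1,0,3](10)
Move 6: P2 pit5 -> P1=[3,7,8,6,5,5](0) P2=[4,0,0,1,0,0](11)

Answer: 0 11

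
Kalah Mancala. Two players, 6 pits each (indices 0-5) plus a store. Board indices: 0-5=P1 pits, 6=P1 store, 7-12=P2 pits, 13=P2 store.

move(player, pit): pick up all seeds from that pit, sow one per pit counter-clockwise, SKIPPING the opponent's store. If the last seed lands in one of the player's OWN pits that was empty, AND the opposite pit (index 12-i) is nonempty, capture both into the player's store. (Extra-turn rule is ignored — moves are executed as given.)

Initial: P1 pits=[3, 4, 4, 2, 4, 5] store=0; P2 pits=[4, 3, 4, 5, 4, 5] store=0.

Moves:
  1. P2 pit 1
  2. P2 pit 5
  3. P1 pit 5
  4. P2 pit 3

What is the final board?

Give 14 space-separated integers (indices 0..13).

Move 1: P2 pit1 -> P1=[3,4,4,2,4,5](0) P2=[4,0,5,6,5,5](0)
Move 2: P2 pit5 -> P1=[4,5,5,3,4,5](0) P2=[4,0,5,6,5,0](1)
Move 3: P1 pit5 -> P1=[4,5,5,3,4,0](1) P2=[5,1,6,7,5,0](1)
Move 4: P2 pit3 -> P1=[5,6,6,4,4,0](1) P2=[5,1,6,0,6,1](2)

Answer: 5 6 6 4 4 0 1 5 1 6 0 6 1 2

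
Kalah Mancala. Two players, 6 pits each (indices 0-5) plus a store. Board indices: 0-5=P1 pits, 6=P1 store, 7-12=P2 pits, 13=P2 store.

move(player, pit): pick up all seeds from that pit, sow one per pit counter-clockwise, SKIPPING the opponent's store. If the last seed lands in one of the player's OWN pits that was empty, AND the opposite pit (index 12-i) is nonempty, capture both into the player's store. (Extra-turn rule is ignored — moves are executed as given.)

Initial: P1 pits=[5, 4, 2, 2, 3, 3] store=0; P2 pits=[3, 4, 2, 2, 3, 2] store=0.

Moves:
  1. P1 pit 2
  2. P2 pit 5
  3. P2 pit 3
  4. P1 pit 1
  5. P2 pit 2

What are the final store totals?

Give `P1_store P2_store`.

Answer: 0 8

Derivation:
Move 1: P1 pit2 -> P1=[5,4,0,3,4,3](0) P2=[3,4,2,2,3,2](0)
Move 2: P2 pit5 -> P1=[6,4,0,3,4,3](0) P2=[3,4,2,2,3,0](1)
Move 3: P2 pit3 -> P1=[0,4,0,3,4,3](0) P2=[3,4,2,0,4,0](8)
Move 4: P1 pit1 -> P1=[0,0,1,4,5,4](0) P2=[3,4,2,0,4,0](8)
Move 5: P2 pit2 -> P1=[0,0,1,4,5,4](0) P2=[3,4,0,1,5,0](8)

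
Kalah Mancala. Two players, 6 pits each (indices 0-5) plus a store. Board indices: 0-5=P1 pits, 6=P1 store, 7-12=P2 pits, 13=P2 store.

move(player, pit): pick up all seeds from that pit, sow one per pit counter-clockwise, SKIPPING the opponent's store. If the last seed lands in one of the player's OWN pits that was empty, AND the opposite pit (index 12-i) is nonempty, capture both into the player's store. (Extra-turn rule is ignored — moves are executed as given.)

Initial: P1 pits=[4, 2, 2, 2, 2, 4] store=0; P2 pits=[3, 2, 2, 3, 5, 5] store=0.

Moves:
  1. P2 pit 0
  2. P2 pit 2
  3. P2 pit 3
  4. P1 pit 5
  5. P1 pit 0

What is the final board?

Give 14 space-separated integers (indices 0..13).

Move 1: P2 pit0 -> P1=[4,2,2,2,2,4](0) P2=[0,3,3,4,5,5](0)
Move 2: P2 pit2 -> P1=[4,2,2,2,2,4](0) P2=[0,3,0,5,6,6](0)
Move 3: P2 pit3 -> P1=[5,3,2,2,2,4](0) P2=[0,3,0,0,7,7](1)
Move 4: P1 pit5 -> P1=[5,3,2,2,2,0](1) P2=[1,4,1,0,7,7](1)
Move 5: P1 pit0 -> P1=[0,4,3,3,3,0](3) P2=[0,4,1,0,7,7](1)

Answer: 0 4 3 3 3 0 3 0 4 1 0 7 7 1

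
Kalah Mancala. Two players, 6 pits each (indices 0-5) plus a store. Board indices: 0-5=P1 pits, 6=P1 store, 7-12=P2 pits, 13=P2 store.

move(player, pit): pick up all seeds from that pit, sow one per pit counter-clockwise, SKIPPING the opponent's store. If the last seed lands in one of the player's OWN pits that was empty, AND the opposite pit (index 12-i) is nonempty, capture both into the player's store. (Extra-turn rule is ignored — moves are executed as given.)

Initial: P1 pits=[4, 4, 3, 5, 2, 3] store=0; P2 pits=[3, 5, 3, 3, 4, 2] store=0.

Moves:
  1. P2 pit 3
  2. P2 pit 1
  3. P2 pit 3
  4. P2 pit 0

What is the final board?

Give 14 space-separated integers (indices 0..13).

Move 1: P2 pit3 -> P1=[4,4,3,5,2,3](0) P2=[3,5,3,0,5,3](1)
Move 2: P2 pit1 -> P1=[4,4,3,5,2,3](0) P2=[3,0,4,1,6,4](2)
Move 3: P2 pit3 -> P1=[4,4,3,5,2,3](0) P2=[3,0,4,0,7,4](2)
Move 4: P2 pit0 -> P1=[4,4,0,5,2,3](0) P2=[0,1,5,0,7,4](6)

Answer: 4 4 0 5 2 3 0 0 1 5 0 7 4 6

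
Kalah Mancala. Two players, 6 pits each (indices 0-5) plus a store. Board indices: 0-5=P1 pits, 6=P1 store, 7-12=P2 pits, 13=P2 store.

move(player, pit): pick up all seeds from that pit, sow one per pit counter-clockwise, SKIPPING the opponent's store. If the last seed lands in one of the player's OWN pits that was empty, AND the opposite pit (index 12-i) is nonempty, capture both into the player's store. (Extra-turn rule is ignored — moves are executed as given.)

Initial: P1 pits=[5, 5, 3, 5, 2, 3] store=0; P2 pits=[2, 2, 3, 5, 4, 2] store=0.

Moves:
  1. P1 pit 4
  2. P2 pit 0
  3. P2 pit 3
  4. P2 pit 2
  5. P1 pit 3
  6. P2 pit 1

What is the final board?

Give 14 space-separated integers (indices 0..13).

Answer: 6 6 3 0 1 5 2 1 0 1 2 7 5 2

Derivation:
Move 1: P1 pit4 -> P1=[5,5,3,5,0,4](1) P2=[2,2,3,5,4,2](0)
Move 2: P2 pit0 -> P1=[5,5,3,5,0,4](1) P2=[0,3,4,5,4,2](0)
Move 3: P2 pit3 -> P1=[6,6,3,5,0,4](1) P2=[0,3,4,0,5,3](1)
Move 4: P2 pit2 -> P1=[6,6,3,5,0,4](1) P2=[0,3,0,1,6,4](2)
Move 5: P1 pit3 -> P1=[6,6,3,0,1,5](2) P2=[1,4,0,1,6,4](2)
Move 6: P2 pit1 -> P1=[6,6,3,0,1,5](2) P2=[1,0,1,2,7,5](2)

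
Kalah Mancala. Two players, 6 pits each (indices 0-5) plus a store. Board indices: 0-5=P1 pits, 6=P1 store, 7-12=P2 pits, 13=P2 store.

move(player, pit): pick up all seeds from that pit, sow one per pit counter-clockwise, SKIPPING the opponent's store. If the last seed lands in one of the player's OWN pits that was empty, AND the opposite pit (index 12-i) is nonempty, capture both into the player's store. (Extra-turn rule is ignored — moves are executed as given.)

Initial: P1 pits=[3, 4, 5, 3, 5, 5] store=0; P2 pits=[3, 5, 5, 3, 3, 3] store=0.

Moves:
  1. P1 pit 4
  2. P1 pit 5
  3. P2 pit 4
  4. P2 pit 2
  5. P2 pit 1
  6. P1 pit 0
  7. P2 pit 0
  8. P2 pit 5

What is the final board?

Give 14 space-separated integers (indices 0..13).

Answer: 1 9 8 5 2 2 3 0 1 2 7 3 0 4

Derivation:
Move 1: P1 pit4 -> P1=[3,4,5,3,0,6](1) P2=[4,6,6,3,3,3](0)
Move 2: P1 pit5 -> P1=[3,4,5,3,0,0](2) P2=[5,7,7,4,4,3](0)
Move 3: P2 pit4 -> P1=[4,5,5,3,0,0](2) P2=[5,7,7,4,0,4](1)
Move 4: P2 pit2 -> P1=[5,6,6,3,0,0](2) P2=[5,7,0,5,1,5](2)
Move 5: P2 pit1 -> P1=[6,7,6,3,0,0](2) P2=[5,0,1,6,2,6](3)
Move 6: P1 pit0 -> P1=[0,8,7,4,1,1](3) P2=[5,0,1,6,2,6](3)
Move 7: P2 pit0 -> P1=[0,8,7,4,1,1](3) P2=[0,1,2,7,3,7](3)
Move 8: P2 pit5 -> P1=[1,9,8,5,2,2](3) P2=[0,1,2,7,3,0](4)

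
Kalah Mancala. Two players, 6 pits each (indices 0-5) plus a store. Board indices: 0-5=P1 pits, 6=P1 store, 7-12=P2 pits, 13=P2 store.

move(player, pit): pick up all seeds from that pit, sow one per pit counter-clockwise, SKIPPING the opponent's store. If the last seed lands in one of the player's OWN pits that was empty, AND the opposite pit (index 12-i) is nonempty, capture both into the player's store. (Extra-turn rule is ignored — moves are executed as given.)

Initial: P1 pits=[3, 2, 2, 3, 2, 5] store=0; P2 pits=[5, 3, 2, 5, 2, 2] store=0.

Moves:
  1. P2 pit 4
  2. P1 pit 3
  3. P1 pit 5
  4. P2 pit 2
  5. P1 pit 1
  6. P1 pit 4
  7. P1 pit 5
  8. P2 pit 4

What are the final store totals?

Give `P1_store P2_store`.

Move 1: P2 pit4 -> P1=[3,2,2,3,2,5](0) P2=[5,3,2,5,0,3](1)
Move 2: P1 pit3 -> P1=[3,2,2,0,3,6](1) P2=[5,3,2,5,0,3](1)
Move 3: P1 pit5 -> P1=[3,2,2,0,3,0](2) P2=[6,4,3,6,1,3](1)
Move 4: P2 pit2 -> P1=[3,2,2,0,3,0](2) P2=[6,4,0,7,2,4](1)
Move 5: P1 pit1 -> P1=[3,0,3,1,3,0](2) P2=[6,4,0,7,2,4](1)
Move 6: P1 pit4 -> P1=[3,0,3,1,0,1](3) P2=[7,4,0,7,2,4](1)
Move 7: P1 pit5 -> P1=[3,0,3,1,0,0](4) P2=[7,4,0,7,2,4](1)
Move 8: P2 pit4 -> P1=[3,0,3,1,0,0](4) P2=[7,4,0,7,0,5](2)

Answer: 4 2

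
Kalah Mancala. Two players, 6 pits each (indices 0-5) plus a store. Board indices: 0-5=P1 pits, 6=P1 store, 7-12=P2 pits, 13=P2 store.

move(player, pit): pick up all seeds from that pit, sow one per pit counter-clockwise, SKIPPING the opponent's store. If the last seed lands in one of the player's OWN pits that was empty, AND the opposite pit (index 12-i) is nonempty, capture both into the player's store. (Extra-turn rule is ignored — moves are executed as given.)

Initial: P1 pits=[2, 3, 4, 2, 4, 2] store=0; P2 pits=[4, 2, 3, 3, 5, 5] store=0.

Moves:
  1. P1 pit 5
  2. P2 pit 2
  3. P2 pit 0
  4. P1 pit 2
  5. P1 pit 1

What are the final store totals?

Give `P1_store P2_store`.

Answer: 2 0

Derivation:
Move 1: P1 pit5 -> P1=[2,3,4,2,4,0](1) P2=[5,2,3,3,5,5](0)
Move 2: P2 pit2 -> P1=[2,3,4,2,4,0](1) P2=[5,2,0,4,6,6](0)
Move 3: P2 pit0 -> P1=[2,3,4,2,4,0](1) P2=[0,3,1,5,7,7](0)
Move 4: P1 pit2 -> P1=[2,3,0,3,5,1](2) P2=[0,3,1,5,7,7](0)
Move 5: P1 pit1 -> P1=[2,0,1,4,6,1](2) P2=[0,3,1,5,7,7](0)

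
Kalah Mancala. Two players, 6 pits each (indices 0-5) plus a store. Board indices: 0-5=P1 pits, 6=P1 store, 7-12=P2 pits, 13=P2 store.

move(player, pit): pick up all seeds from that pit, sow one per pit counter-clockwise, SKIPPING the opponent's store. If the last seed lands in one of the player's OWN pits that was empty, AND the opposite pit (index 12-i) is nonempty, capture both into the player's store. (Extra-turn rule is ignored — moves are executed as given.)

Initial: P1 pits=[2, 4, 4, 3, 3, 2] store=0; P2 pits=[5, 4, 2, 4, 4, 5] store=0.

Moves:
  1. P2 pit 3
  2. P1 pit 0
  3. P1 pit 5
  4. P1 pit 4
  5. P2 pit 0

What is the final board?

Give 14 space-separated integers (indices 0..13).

Answer: 1 5 5 4 0 1 2 0 5 3 1 6 7 2

Derivation:
Move 1: P2 pit3 -> P1=[3,4,4,3,3,2](0) P2=[5,4,2,0,5,6](1)
Move 2: P1 pit0 -> P1=[0,5,5,4,3,2](0) P2=[5,4,2,0,5,6](1)
Move 3: P1 pit5 -> P1=[0,5,5,4,3,0](1) P2=[6,4,2,0,5,6](1)
Move 4: P1 pit4 -> P1=[0,5,5,4,0,1](2) P2=[7,4,2,0,5,6](1)
Move 5: P2 pit0 -> P1=[1,5,5,4,0,1](2) P2=[0,5,3,1,6,7](2)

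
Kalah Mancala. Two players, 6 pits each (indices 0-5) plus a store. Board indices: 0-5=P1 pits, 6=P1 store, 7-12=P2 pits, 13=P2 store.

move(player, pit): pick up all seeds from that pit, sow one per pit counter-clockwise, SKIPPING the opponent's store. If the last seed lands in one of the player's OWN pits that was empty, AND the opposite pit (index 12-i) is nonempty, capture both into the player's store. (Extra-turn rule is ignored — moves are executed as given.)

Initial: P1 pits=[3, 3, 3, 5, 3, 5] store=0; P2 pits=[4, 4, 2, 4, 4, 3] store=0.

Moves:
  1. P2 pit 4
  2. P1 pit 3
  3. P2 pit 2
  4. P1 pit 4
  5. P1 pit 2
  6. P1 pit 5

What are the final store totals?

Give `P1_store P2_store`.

Move 1: P2 pit4 -> P1=[4,4,3,5,3,5](0) P2=[4,4,2,4,0,4](1)
Move 2: P1 pit3 -> P1=[4,4,3,0,4,6](1) P2=[5,5,2,4,0,4](1)
Move 3: P2 pit2 -> P1=[4,0,3,0,4,6](1) P2=[5,5,0,5,0,4](6)
Move 4: P1 pit4 -> P1=[4,0,3,0,0,7](2) P2=[6,6,0,5,0,4](6)
Move 5: P1 pit2 -> P1=[4,0,0,1,1,8](2) P2=[6,6,0,5,0,4](6)
Move 6: P1 pit5 -> P1=[5,0,0,1,1,0](3) P2=[7,7,1,6,1,5](6)

Answer: 3 6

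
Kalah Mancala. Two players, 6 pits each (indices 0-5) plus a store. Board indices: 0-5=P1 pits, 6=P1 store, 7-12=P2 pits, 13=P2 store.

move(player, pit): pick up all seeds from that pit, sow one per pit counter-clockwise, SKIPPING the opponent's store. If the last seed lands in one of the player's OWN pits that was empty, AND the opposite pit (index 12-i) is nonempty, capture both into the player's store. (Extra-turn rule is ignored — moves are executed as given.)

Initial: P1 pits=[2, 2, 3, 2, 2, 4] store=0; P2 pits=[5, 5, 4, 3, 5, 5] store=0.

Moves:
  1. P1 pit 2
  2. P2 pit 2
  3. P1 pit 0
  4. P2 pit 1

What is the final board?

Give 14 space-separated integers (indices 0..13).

Move 1: P1 pit2 -> P1=[2,2,0,3,3,5](0) P2=[5,5,4,3,5,5](0)
Move 2: P2 pit2 -> P1=[2,2,0,3,3,5](0) P2=[5,5,0,4,6,6](1)
Move 3: P1 pit0 -> P1=[0,3,0,3,3,5](5) P2=[5,5,0,0,6,6](1)
Move 4: P2 pit1 -> P1=[0,3,0,3,3,5](5) P2=[5,0,1,1,7,7](2)

Answer: 0 3 0 3 3 5 5 5 0 1 1 7 7 2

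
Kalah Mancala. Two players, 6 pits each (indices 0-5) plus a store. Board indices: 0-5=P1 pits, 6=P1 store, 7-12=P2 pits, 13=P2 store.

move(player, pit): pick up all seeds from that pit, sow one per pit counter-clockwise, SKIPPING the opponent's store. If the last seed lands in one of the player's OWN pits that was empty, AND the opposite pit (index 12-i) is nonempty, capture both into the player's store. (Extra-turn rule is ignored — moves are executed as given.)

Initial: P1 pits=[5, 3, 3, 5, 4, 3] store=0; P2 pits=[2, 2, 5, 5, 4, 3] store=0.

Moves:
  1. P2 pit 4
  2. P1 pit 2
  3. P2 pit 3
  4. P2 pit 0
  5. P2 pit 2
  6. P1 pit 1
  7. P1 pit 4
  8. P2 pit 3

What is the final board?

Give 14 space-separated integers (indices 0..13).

Answer: 8 0 1 7 0 6 2 2 4 1 0 3 7 3

Derivation:
Move 1: P2 pit4 -> P1=[6,4,3,5,4,3](0) P2=[2,2,5,5,0,4](1)
Move 2: P1 pit2 -> P1=[6,4,0,6,5,4](0) P2=[2,2,5,5,0,4](1)
Move 3: P2 pit3 -> P1=[7,5,0,6,5,4](0) P2=[2,2,5,0,1,5](2)
Move 4: P2 pit0 -> P1=[7,5,0,6,5,4](0) P2=[0,3,6,0,1,5](2)
Move 5: P2 pit2 -> P1=[8,6,0,6,5,4](0) P2=[0,3,0,1,2,6](3)
Move 6: P1 pit1 -> P1=[8,0,1,7,6,5](1) P2=[1,3,0,1,2,6](3)
Move 7: P1 pit4 -> P1=[8,0,1,7,0,6](2) P2=[2,4,1,2,2,6](3)
Move 8: P2 pit3 -> P1=[8,0,1,7,0,6](2) P2=[2,4,1,0,3,7](3)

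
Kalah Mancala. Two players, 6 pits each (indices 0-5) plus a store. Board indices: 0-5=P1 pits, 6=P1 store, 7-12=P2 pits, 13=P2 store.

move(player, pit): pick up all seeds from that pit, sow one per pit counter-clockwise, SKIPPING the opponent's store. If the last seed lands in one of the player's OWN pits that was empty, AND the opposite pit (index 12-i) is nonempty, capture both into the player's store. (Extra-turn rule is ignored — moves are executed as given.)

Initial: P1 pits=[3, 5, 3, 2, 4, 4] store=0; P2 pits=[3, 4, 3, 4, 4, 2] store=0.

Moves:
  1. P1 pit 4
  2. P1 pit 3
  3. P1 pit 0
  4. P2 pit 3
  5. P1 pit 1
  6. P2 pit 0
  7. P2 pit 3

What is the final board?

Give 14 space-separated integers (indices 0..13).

Answer: 1 0 5 1 2 7 6 0 6 1 0 7 4 1

Derivation:
Move 1: P1 pit4 -> P1=[3,5,3,2,0,5](1) P2=[4,5,3,4,4,2](0)
Move 2: P1 pit3 -> P1=[3,5,3,0,1,6](1) P2=[4,5,3,4,4,2](0)
Move 3: P1 pit0 -> P1=[0,6,4,0,1,6](5) P2=[4,5,0,4,4,2](0)
Move 4: P2 pit3 -> P1=[1,6,4,0,1,6](5) P2=[4,5,0,0,5,3](1)
Move 5: P1 pit1 -> P1=[1,0,5,1,2,7](6) P2=[5,5,0,0,5,3](1)
Move 6: P2 pit0 -> P1=[1,0,5,1,2,7](6) P2=[0,6,1,1,6,4](1)
Move 7: P2 pit3 -> P1=[1,0,5,1,2,7](6) P2=[0,6,1,0,7,4](1)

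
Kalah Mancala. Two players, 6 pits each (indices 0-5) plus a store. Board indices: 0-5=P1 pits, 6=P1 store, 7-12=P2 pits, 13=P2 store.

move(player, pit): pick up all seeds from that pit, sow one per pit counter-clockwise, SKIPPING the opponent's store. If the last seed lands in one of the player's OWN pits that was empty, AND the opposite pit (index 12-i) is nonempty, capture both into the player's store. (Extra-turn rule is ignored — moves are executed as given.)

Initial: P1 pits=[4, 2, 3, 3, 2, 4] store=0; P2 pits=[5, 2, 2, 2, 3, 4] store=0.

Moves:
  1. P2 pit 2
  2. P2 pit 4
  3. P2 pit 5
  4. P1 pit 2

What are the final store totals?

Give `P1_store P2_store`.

Answer: 1 2

Derivation:
Move 1: P2 pit2 -> P1=[4,2,3,3,2,4](0) P2=[5,2,0,3,4,4](0)
Move 2: P2 pit4 -> P1=[5,3,3,3,2,4](0) P2=[5,2,0,3,0,5](1)
Move 3: P2 pit5 -> P1=[6,4,4,4,2,4](0) P2=[5,2,0,3,0,0](2)
Move 4: P1 pit2 -> P1=[6,4,0,5,3,5](1) P2=[5,2,0,3,0,0](2)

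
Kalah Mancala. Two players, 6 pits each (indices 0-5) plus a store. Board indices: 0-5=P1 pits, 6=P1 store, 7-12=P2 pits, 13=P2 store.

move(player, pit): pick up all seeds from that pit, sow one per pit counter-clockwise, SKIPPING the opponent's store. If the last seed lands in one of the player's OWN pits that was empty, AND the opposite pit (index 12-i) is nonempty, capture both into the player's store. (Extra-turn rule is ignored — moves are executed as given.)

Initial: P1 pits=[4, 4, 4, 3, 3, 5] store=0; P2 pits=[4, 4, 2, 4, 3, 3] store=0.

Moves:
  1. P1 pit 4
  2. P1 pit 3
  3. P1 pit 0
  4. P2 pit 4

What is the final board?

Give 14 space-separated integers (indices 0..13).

Move 1: P1 pit4 -> P1=[4,4,4,3,0,6](1) P2=[5,4,2,4,3,3](0)
Move 2: P1 pit3 -> P1=[4,4,4,0,1,7](2) P2=[5,4,2,4,3,3](0)
Move 3: P1 pit0 -> P1=[0,5,5,1,2,7](2) P2=[5,4,2,4,3,3](0)
Move 4: P2 pit4 -> P1=[1,5,5,1,2,7](2) P2=[5,4,2,4,0,4](1)

Answer: 1 5 5 1 2 7 2 5 4 2 4 0 4 1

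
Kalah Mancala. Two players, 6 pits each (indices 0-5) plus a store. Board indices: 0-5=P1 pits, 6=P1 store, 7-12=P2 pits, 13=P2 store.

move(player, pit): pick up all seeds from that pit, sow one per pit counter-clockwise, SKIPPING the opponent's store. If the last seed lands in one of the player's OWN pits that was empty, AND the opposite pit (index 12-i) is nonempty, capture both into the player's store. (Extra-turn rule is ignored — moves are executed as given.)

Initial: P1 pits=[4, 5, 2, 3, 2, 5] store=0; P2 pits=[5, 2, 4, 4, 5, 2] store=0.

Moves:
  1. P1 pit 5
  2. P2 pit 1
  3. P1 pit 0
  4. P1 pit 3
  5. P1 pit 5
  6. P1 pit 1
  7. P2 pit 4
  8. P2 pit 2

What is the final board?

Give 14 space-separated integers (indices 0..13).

Move 1: P1 pit5 -> P1=[4,5,2,3,2,0](1) P2=[6,3,5,5,5,2](0)
Move 2: P2 pit1 -> P1=[4,5,2,3,2,0](1) P2=[6,0,6,6,6,2](0)
Move 3: P1 pit0 -> P1=[0,6,3,4,3,0](1) P2=[6,0,6,6,6,2](0)
Move 4: P1 pit3 -> P1=[0,6,3,0,4,1](2) P2=[7,0,6,6,6,2](0)
Move 5: P1 pit5 -> P1=[0,6,3,0,4,0](3) P2=[7,0,6,6,6,2](0)
Move 6: P1 pit1 -> P1=[0,0,4,1,5,1](4) P2=[8,0,6,6,6,2](0)
Move 7: P2 pit4 -> P1=[1,1,5,2,5,1](4) P2=[8,0,6,6,0,3](1)
Move 8: P2 pit2 -> P1=[2,2,5,2,5,1](4) P2=[8,0,0,7,1,4](2)

Answer: 2 2 5 2 5 1 4 8 0 0 7 1 4 2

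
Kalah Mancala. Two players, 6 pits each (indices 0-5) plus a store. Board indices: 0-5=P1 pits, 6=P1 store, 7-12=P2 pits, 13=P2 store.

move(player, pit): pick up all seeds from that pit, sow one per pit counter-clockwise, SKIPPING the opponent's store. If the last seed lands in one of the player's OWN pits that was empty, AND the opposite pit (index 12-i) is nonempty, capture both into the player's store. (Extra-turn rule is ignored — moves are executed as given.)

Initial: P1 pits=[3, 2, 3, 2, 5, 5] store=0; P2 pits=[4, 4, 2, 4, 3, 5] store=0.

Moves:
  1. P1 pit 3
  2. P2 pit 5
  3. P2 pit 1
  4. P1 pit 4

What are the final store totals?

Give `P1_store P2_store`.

Move 1: P1 pit3 -> P1=[3,2,3,0,6,6](0) P2=[4,4,2,4,3,5](0)
Move 2: P2 pit5 -> P1=[4,3,4,1,6,6](0) P2=[4,4,2,4,3,0](1)
Move 3: P2 pit1 -> P1=[0,3,4,1,6,6](0) P2=[4,0,3,5,4,0](6)
Move 4: P1 pit4 -> P1=[0,3,4,1,0,7](1) P2=[5,1,4,6,4,0](6)

Answer: 1 6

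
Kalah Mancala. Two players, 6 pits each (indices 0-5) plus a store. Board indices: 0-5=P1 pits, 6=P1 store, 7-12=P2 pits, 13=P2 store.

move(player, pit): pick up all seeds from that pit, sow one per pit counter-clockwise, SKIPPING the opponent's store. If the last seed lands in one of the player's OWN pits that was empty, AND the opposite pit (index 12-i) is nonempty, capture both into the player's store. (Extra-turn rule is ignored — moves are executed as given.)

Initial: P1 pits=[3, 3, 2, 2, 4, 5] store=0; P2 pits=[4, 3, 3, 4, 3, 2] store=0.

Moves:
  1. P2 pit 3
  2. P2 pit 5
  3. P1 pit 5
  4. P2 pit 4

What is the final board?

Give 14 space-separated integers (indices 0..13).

Move 1: P2 pit3 -> P1=[4,3,2,2,4,5](0) P2=[4,3,3,0,4,3](1)
Move 2: P2 pit5 -> P1=[5,4,2,2,4,5](0) P2=[4,3,3,0,4,0](2)
Move 3: P1 pit5 -> P1=[5,4,2,2,4,0](1) P2=[5,4,4,1,4,0](2)
Move 4: P2 pit4 -> P1=[6,5,2,2,4,0](1) P2=[5,4,4,1,0,1](3)

Answer: 6 5 2 2 4 0 1 5 4 4 1 0 1 3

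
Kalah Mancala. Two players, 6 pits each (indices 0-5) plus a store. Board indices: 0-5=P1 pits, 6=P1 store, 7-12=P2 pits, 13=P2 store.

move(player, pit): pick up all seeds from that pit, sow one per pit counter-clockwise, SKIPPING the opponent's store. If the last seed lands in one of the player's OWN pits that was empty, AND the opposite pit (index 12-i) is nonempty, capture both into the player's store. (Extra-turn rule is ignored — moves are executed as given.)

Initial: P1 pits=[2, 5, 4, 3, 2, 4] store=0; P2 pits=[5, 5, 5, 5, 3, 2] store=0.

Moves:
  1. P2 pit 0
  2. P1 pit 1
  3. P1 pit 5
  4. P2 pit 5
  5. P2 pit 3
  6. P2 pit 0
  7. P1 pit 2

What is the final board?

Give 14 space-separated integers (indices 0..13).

Move 1: P2 pit0 -> P1=[2,5,4,3,2,4](0) P2=[0,6,6,6,4,3](0)
Move 2: P1 pit1 -> P1=[2,0,5,4,3,5](1) P2=[0,6,6,6,4,3](0)
Move 3: P1 pit5 -> P1=[2,0,5,4,3,0](2) P2=[1,7,7,7,4,3](0)
Move 4: P2 pit5 -> P1=[3,1,5,4,3,0](2) P2=[1,7,7,7,4,0](1)
Move 5: P2 pit3 -> P1=[4,2,6,5,3,0](2) P2=[1,7,7,0,5,1](2)
Move 6: P2 pit0 -> P1=[4,2,6,5,3,0](2) P2=[0,8,7,0,5,1](2)
Move 7: P1 pit2 -> P1=[4,2,0,6,4,1](3) P2=[1,9,7,0,5,1](2)

Answer: 4 2 0 6 4 1 3 1 9 7 0 5 1 2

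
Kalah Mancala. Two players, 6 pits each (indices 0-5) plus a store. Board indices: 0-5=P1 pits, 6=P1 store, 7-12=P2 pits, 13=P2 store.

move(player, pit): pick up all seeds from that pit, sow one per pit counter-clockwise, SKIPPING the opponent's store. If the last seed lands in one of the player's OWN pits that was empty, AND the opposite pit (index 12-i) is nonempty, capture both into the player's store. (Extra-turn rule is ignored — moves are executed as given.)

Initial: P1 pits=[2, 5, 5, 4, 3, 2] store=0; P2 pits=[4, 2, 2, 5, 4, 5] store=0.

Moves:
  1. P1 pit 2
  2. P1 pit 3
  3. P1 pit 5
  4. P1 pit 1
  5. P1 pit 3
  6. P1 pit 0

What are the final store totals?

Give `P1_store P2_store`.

Move 1: P1 pit2 -> P1=[2,5,0,5,4,3](1) P2=[5,2,2,5,4,5](0)
Move 2: P1 pit3 -> P1=[2,5,0,0,5,4](2) P2=[6,3,2,5,4,5](0)
Move 3: P1 pit5 -> P1=[2,5,0,0,5,0](3) P2=[7,4,3,5,4,5](0)
Move 4: P1 pit1 -> P1=[2,0,1,1,6,1](4) P2=[7,4,3,5,4,5](0)
Move 5: P1 pit3 -> P1=[2,0,1,0,7,1](4) P2=[7,4,3,5,4,5](0)
Move 6: P1 pit0 -> P1=[0,1,2,0,7,1](4) P2=[7,4,3,5,4,5](0)

Answer: 4 0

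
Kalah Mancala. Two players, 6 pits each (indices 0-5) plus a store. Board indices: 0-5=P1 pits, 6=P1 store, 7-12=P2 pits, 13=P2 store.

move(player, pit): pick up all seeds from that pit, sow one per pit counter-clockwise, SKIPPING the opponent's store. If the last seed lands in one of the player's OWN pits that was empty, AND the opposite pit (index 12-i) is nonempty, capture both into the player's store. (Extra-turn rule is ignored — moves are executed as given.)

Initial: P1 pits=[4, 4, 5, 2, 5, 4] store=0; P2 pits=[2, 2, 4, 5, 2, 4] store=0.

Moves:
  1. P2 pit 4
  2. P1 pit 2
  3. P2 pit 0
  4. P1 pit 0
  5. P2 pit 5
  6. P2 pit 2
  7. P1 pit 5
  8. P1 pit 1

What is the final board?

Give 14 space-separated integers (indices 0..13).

Answer: 2 0 3 6 8 1 3 2 4 1 8 1 1 3

Derivation:
Move 1: P2 pit4 -> P1=[4,4,5,2,5,4](0) P2=[2,2,4,5,0,5](1)
Move 2: P1 pit2 -> P1=[4,4,0,3,6,5](1) P2=[3,2,4,5,0,5](1)
Move 3: P2 pit0 -> P1=[4,4,0,3,6,5](1) P2=[0,3,5,6,0,5](1)
Move 4: P1 pit0 -> P1=[0,5,1,4,7,5](1) P2=[0,3,5,6,0,5](1)
Move 5: P2 pit5 -> P1=[1,6,2,5,7,5](1) P2=[0,3,5,6,0,0](2)
Move 6: P2 pit2 -> P1=[2,6,2,5,7,5](1) P2=[0,3,0,7,1,1](3)
Move 7: P1 pit5 -> P1=[2,6,2,5,7,0](2) P2=[1,4,1,8,1,1](3)
Move 8: P1 pit1 -> P1=[2,0,3,6,8,1](3) P2=[2,4,1,8,1,1](3)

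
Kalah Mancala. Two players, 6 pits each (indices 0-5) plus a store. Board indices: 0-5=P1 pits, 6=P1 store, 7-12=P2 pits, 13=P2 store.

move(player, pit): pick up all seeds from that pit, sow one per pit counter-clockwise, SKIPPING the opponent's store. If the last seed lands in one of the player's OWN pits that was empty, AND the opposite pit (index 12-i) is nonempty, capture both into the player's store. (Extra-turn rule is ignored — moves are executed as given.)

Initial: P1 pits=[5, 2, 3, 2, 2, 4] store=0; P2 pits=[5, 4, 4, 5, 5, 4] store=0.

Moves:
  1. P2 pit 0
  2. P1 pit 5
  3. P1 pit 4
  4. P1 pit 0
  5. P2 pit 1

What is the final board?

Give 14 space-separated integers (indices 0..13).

Move 1: P2 pit0 -> P1=[5,2,3,2,2,4](0) P2=[0,5,5,6,6,5](0)
Move 2: P1 pit5 -> P1=[5,2,3,2,2,0](1) P2=[1,6,6,6,6,5](0)
Move 3: P1 pit4 -> P1=[5,2,3,2,0,1](2) P2=[1,6,6,6,6,5](0)
Move 4: P1 pit0 -> P1=[0,3,4,3,1,2](2) P2=[1,6,6,6,6,5](0)
Move 5: P2 pit1 -> P1=[1,3,4,3,1,2](2) P2=[1,0,7,7,7,6](1)

Answer: 1 3 4 3 1 2 2 1 0 7 7 7 6 1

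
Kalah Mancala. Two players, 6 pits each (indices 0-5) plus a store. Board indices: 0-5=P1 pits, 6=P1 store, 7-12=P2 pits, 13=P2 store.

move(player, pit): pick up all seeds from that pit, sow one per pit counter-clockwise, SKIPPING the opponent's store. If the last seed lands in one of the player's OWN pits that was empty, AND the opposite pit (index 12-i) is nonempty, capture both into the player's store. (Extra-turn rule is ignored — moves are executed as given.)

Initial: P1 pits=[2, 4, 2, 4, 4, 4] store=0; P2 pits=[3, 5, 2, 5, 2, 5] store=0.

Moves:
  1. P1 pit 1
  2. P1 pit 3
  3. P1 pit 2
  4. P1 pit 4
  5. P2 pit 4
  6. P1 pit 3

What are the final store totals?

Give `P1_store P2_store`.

Move 1: P1 pit1 -> P1=[2,0,3,5,5,5](0) P2=[3,5,2,5,2,5](0)
Move 2: P1 pit3 -> P1=[2,0,3,0,6,6](1) P2=[4,6,2,5,2,5](0)
Move 3: P1 pit2 -> P1=[2,0,0,1,7,7](1) P2=[4,6,2,5,2,5](0)
Move 4: P1 pit4 -> P1=[2,0,0,1,0,8](2) P2=[5,7,3,6,3,5](0)
Move 5: P2 pit4 -> P1=[3,0,0,1,0,8](2) P2=[5,7,3,6,0,6](1)
Move 6: P1 pit3 -> P1=[3,0,0,0,0,8](10) P2=[5,0,3,6,0,6](1)

Answer: 10 1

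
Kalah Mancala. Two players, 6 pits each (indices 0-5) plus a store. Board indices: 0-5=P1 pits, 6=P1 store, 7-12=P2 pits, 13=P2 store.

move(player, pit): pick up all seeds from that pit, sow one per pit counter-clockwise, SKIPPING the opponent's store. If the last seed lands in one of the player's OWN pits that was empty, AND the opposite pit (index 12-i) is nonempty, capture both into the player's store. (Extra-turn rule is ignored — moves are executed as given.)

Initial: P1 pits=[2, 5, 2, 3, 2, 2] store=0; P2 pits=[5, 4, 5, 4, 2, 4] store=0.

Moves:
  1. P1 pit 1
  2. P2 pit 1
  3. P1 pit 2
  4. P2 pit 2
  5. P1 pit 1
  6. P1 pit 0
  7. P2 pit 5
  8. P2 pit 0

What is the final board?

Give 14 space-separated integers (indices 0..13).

Answer: 0 2 2 7 5 4 8 0 1 1 1 5 0 4

Derivation:
Move 1: P1 pit1 -> P1=[2,0,3,4,3,3](1) P2=[5,4,5,4,2,4](0)
Move 2: P2 pit1 -> P1=[2,0,3,4,3,3](1) P2=[5,0,6,5,3,5](0)
Move 3: P1 pit2 -> P1=[2,0,0,5,4,4](1) P2=[5,0,6,5,3,5](0)
Move 4: P2 pit2 -> P1=[3,1,0,5,4,4](1) P2=[5,0,0,6,4,6](1)
Move 5: P1 pit1 -> P1=[3,0,0,5,4,4](8) P2=[5,0,0,0,4,6](1)
Move 6: P1 pit0 -> P1=[0,1,1,6,4,4](8) P2=[5,0,0,0,4,6](1)
Move 7: P2 pit5 -> P1=[1,2,2,7,5,4](8) P2=[5,0,0,0,4,0](2)
Move 8: P2 pit0 -> P1=[0,2,2,7,5,4](8) P2=[0,1,1,1,5,0](4)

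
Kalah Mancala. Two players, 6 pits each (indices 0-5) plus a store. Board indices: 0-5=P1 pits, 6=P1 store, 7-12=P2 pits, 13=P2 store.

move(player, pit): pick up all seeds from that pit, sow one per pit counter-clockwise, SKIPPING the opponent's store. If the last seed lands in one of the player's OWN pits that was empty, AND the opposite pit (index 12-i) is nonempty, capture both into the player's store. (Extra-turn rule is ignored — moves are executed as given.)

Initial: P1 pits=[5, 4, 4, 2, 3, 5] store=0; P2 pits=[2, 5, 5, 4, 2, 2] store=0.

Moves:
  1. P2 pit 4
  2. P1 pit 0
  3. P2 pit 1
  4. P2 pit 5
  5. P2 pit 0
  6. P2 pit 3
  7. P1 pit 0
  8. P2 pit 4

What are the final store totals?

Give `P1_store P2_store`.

Move 1: P2 pit4 -> P1=[5,4,4,2,3,5](0) P2=[2,5,5,4,0,3](1)
Move 2: P1 pit0 -> P1=[0,5,5,3,4,6](0) P2=[2,5,5,4,0,3](1)
Move 3: P2 pit1 -> P1=[0,5,5,3,4,6](0) P2=[2,0,6,5,1,4](2)
Move 4: P2 pit5 -> P1=[1,6,6,3,4,6](0) P2=[2,0,6,5,1,0](3)
Move 5: P2 pit0 -> P1=[1,6,6,3,4,6](0) P2=[0,1,7,5,1,0](3)
Move 6: P2 pit3 -> P1=[2,7,6,3,4,6](0) P2=[0,1,7,0,2,1](4)
Move 7: P1 pit0 -> P1=[0,8,7,3,4,6](0) P2=[0,1,7,0,2,1](4)
Move 8: P2 pit4 -> P1=[0,8,7,3,4,6](0) P2=[0,1,7,0,0,2](5)

Answer: 0 5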